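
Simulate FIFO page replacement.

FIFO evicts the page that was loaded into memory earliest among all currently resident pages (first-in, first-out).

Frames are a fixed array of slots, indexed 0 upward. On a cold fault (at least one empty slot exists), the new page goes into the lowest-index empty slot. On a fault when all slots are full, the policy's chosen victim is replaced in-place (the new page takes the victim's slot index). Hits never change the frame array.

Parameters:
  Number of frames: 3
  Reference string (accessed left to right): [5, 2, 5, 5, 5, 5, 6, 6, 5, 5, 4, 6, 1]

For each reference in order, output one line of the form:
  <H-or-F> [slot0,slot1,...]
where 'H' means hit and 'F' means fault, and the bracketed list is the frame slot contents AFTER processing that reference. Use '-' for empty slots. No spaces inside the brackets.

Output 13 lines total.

F [5,-,-]
F [5,2,-]
H [5,2,-]
H [5,2,-]
H [5,2,-]
H [5,2,-]
F [5,2,6]
H [5,2,6]
H [5,2,6]
H [5,2,6]
F [4,2,6]
H [4,2,6]
F [4,1,6]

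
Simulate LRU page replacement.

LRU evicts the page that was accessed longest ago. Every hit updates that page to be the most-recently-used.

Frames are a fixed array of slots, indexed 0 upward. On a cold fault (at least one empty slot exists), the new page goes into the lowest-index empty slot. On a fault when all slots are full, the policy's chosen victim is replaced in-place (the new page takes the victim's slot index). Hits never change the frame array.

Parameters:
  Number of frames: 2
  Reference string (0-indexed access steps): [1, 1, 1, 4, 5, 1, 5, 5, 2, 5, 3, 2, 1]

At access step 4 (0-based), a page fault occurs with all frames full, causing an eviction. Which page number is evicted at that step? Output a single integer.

Step 0: ref 1 -> FAULT, frames=[1,-]
Step 1: ref 1 -> HIT, frames=[1,-]
Step 2: ref 1 -> HIT, frames=[1,-]
Step 3: ref 4 -> FAULT, frames=[1,4]
Step 4: ref 5 -> FAULT, evict 1, frames=[5,4]
At step 4: evicted page 1

Answer: 1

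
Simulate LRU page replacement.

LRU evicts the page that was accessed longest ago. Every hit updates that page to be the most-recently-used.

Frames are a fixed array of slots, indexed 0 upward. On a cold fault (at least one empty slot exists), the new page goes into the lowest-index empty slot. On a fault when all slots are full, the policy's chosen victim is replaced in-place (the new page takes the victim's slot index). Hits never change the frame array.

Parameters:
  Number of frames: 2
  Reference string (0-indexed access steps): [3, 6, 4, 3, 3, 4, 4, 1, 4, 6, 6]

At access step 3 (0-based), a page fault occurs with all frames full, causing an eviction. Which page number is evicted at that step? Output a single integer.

Answer: 6

Derivation:
Step 0: ref 3 -> FAULT, frames=[3,-]
Step 1: ref 6 -> FAULT, frames=[3,6]
Step 2: ref 4 -> FAULT, evict 3, frames=[4,6]
Step 3: ref 3 -> FAULT, evict 6, frames=[4,3]
At step 3: evicted page 6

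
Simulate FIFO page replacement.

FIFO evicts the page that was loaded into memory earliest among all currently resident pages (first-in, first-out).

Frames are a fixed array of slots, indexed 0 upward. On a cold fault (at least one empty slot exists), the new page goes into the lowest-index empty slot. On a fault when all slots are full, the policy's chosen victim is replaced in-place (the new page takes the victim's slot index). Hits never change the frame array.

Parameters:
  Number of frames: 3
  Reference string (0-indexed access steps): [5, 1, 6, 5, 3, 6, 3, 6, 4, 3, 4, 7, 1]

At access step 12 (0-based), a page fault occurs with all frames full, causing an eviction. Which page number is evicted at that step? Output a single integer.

Step 0: ref 5 -> FAULT, frames=[5,-,-]
Step 1: ref 1 -> FAULT, frames=[5,1,-]
Step 2: ref 6 -> FAULT, frames=[5,1,6]
Step 3: ref 5 -> HIT, frames=[5,1,6]
Step 4: ref 3 -> FAULT, evict 5, frames=[3,1,6]
Step 5: ref 6 -> HIT, frames=[3,1,6]
Step 6: ref 3 -> HIT, frames=[3,1,6]
Step 7: ref 6 -> HIT, frames=[3,1,6]
Step 8: ref 4 -> FAULT, evict 1, frames=[3,4,6]
Step 9: ref 3 -> HIT, frames=[3,4,6]
Step 10: ref 4 -> HIT, frames=[3,4,6]
Step 11: ref 7 -> FAULT, evict 6, frames=[3,4,7]
Step 12: ref 1 -> FAULT, evict 3, frames=[1,4,7]
At step 12: evicted page 3

Answer: 3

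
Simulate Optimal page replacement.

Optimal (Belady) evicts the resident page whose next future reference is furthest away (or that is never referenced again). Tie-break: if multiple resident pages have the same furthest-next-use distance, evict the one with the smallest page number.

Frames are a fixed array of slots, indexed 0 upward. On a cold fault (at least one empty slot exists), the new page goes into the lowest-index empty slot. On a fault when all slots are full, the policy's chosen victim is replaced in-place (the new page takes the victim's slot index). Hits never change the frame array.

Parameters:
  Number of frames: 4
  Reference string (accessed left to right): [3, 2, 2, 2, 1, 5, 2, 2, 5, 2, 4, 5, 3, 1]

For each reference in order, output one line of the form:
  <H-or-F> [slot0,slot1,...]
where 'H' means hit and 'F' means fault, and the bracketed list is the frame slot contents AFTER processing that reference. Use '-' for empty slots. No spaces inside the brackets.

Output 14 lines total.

F [3,-,-,-]
F [3,2,-,-]
H [3,2,-,-]
H [3,2,-,-]
F [3,2,1,-]
F [3,2,1,5]
H [3,2,1,5]
H [3,2,1,5]
H [3,2,1,5]
H [3,2,1,5]
F [3,4,1,5]
H [3,4,1,5]
H [3,4,1,5]
H [3,4,1,5]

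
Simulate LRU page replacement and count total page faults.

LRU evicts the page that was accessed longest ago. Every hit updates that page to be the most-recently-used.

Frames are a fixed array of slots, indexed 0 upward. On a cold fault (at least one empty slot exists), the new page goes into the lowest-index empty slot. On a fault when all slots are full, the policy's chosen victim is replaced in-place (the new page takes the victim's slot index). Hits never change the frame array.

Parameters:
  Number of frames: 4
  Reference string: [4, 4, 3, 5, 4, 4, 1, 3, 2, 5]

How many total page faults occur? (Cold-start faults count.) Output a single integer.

Answer: 6

Derivation:
Step 0: ref 4 → FAULT, frames=[4,-,-,-]
Step 1: ref 4 → HIT, frames=[4,-,-,-]
Step 2: ref 3 → FAULT, frames=[4,3,-,-]
Step 3: ref 5 → FAULT, frames=[4,3,5,-]
Step 4: ref 4 → HIT, frames=[4,3,5,-]
Step 5: ref 4 → HIT, frames=[4,3,5,-]
Step 6: ref 1 → FAULT, frames=[4,3,5,1]
Step 7: ref 3 → HIT, frames=[4,3,5,1]
Step 8: ref 2 → FAULT (evict 5), frames=[4,3,2,1]
Step 9: ref 5 → FAULT (evict 4), frames=[5,3,2,1]
Total faults: 6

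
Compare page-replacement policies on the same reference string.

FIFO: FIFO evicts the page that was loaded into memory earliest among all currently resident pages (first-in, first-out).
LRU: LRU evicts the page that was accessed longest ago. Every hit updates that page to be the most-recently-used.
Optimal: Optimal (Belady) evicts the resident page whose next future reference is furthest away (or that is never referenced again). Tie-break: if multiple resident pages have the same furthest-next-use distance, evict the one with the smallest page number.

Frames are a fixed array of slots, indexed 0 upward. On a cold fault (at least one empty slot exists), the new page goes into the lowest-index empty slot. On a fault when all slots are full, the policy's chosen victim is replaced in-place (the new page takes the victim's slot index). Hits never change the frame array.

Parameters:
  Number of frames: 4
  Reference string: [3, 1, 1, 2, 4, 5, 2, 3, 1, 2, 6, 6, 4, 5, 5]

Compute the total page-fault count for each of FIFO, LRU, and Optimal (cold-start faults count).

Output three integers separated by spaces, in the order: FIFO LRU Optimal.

Answer: 11 10 7

Derivation:
--- FIFO ---
  step 0: ref 3 -> FAULT, frames=[3,-,-,-] (faults so far: 1)
  step 1: ref 1 -> FAULT, frames=[3,1,-,-] (faults so far: 2)
  step 2: ref 1 -> HIT, frames=[3,1,-,-] (faults so far: 2)
  step 3: ref 2 -> FAULT, frames=[3,1,2,-] (faults so far: 3)
  step 4: ref 4 -> FAULT, frames=[3,1,2,4] (faults so far: 4)
  step 5: ref 5 -> FAULT, evict 3, frames=[5,1,2,4] (faults so far: 5)
  step 6: ref 2 -> HIT, frames=[5,1,2,4] (faults so far: 5)
  step 7: ref 3 -> FAULT, evict 1, frames=[5,3,2,4] (faults so far: 6)
  step 8: ref 1 -> FAULT, evict 2, frames=[5,3,1,4] (faults so far: 7)
  step 9: ref 2 -> FAULT, evict 4, frames=[5,3,1,2] (faults so far: 8)
  step 10: ref 6 -> FAULT, evict 5, frames=[6,3,1,2] (faults so far: 9)
  step 11: ref 6 -> HIT, frames=[6,3,1,2] (faults so far: 9)
  step 12: ref 4 -> FAULT, evict 3, frames=[6,4,1,2] (faults so far: 10)
  step 13: ref 5 -> FAULT, evict 1, frames=[6,4,5,2] (faults so far: 11)
  step 14: ref 5 -> HIT, frames=[6,4,5,2] (faults so far: 11)
  FIFO total faults: 11
--- LRU ---
  step 0: ref 3 -> FAULT, frames=[3,-,-,-] (faults so far: 1)
  step 1: ref 1 -> FAULT, frames=[3,1,-,-] (faults so far: 2)
  step 2: ref 1 -> HIT, frames=[3,1,-,-] (faults so far: 2)
  step 3: ref 2 -> FAULT, frames=[3,1,2,-] (faults so far: 3)
  step 4: ref 4 -> FAULT, frames=[3,1,2,4] (faults so far: 4)
  step 5: ref 5 -> FAULT, evict 3, frames=[5,1,2,4] (faults so far: 5)
  step 6: ref 2 -> HIT, frames=[5,1,2,4] (faults so far: 5)
  step 7: ref 3 -> FAULT, evict 1, frames=[5,3,2,4] (faults so far: 6)
  step 8: ref 1 -> FAULT, evict 4, frames=[5,3,2,1] (faults so far: 7)
  step 9: ref 2 -> HIT, frames=[5,3,2,1] (faults so far: 7)
  step 10: ref 6 -> FAULT, evict 5, frames=[6,3,2,1] (faults so far: 8)
  step 11: ref 6 -> HIT, frames=[6,3,2,1] (faults so far: 8)
  step 12: ref 4 -> FAULT, evict 3, frames=[6,4,2,1] (faults so far: 9)
  step 13: ref 5 -> FAULT, evict 1, frames=[6,4,2,5] (faults so far: 10)
  step 14: ref 5 -> HIT, frames=[6,4,2,5] (faults so far: 10)
  LRU total faults: 10
--- Optimal ---
  step 0: ref 3 -> FAULT, frames=[3,-,-,-] (faults so far: 1)
  step 1: ref 1 -> FAULT, frames=[3,1,-,-] (faults so far: 2)
  step 2: ref 1 -> HIT, frames=[3,1,-,-] (faults so far: 2)
  step 3: ref 2 -> FAULT, frames=[3,1,2,-] (faults so far: 3)
  step 4: ref 4 -> FAULT, frames=[3,1,2,4] (faults so far: 4)
  step 5: ref 5 -> FAULT, evict 4, frames=[3,1,2,5] (faults so far: 5)
  step 6: ref 2 -> HIT, frames=[3,1,2,5] (faults so far: 5)
  step 7: ref 3 -> HIT, frames=[3,1,2,5] (faults so far: 5)
  step 8: ref 1 -> HIT, frames=[3,1,2,5] (faults so far: 5)
  step 9: ref 2 -> HIT, frames=[3,1,2,5] (faults so far: 5)
  step 10: ref 6 -> FAULT, evict 1, frames=[3,6,2,5] (faults so far: 6)
  step 11: ref 6 -> HIT, frames=[3,6,2,5] (faults so far: 6)
  step 12: ref 4 -> FAULT, evict 2, frames=[3,6,4,5] (faults so far: 7)
  step 13: ref 5 -> HIT, frames=[3,6,4,5] (faults so far: 7)
  step 14: ref 5 -> HIT, frames=[3,6,4,5] (faults so far: 7)
  Optimal total faults: 7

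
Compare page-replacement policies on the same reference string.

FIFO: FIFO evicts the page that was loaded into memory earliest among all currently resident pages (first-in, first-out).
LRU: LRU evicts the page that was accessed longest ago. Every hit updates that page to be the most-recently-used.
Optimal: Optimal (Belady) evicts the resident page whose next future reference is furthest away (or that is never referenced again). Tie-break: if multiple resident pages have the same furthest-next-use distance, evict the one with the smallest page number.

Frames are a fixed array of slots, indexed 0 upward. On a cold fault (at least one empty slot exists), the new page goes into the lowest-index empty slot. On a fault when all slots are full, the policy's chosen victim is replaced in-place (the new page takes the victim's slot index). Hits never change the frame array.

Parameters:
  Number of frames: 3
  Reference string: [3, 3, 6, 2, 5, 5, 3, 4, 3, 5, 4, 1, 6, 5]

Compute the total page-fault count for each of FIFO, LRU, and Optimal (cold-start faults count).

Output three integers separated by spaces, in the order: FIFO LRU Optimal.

--- FIFO ---
  step 0: ref 3 -> FAULT, frames=[3,-,-] (faults so far: 1)
  step 1: ref 3 -> HIT, frames=[3,-,-] (faults so far: 1)
  step 2: ref 6 -> FAULT, frames=[3,6,-] (faults so far: 2)
  step 3: ref 2 -> FAULT, frames=[3,6,2] (faults so far: 3)
  step 4: ref 5 -> FAULT, evict 3, frames=[5,6,2] (faults so far: 4)
  step 5: ref 5 -> HIT, frames=[5,6,2] (faults so far: 4)
  step 6: ref 3 -> FAULT, evict 6, frames=[5,3,2] (faults so far: 5)
  step 7: ref 4 -> FAULT, evict 2, frames=[5,3,4] (faults so far: 6)
  step 8: ref 3 -> HIT, frames=[5,3,4] (faults so far: 6)
  step 9: ref 5 -> HIT, frames=[5,3,4] (faults so far: 6)
  step 10: ref 4 -> HIT, frames=[5,3,4] (faults so far: 6)
  step 11: ref 1 -> FAULT, evict 5, frames=[1,3,4] (faults so far: 7)
  step 12: ref 6 -> FAULT, evict 3, frames=[1,6,4] (faults so far: 8)
  step 13: ref 5 -> FAULT, evict 4, frames=[1,6,5] (faults so far: 9)
  FIFO total faults: 9
--- LRU ---
  step 0: ref 3 -> FAULT, frames=[3,-,-] (faults so far: 1)
  step 1: ref 3 -> HIT, frames=[3,-,-] (faults so far: 1)
  step 2: ref 6 -> FAULT, frames=[3,6,-] (faults so far: 2)
  step 3: ref 2 -> FAULT, frames=[3,6,2] (faults so far: 3)
  step 4: ref 5 -> FAULT, evict 3, frames=[5,6,2] (faults so far: 4)
  step 5: ref 5 -> HIT, frames=[5,6,2] (faults so far: 4)
  step 6: ref 3 -> FAULT, evict 6, frames=[5,3,2] (faults so far: 5)
  step 7: ref 4 -> FAULT, evict 2, frames=[5,3,4] (faults so far: 6)
  step 8: ref 3 -> HIT, frames=[5,3,4] (faults so far: 6)
  step 9: ref 5 -> HIT, frames=[5,3,4] (faults so far: 6)
  step 10: ref 4 -> HIT, frames=[5,3,4] (faults so far: 6)
  step 11: ref 1 -> FAULT, evict 3, frames=[5,1,4] (faults so far: 7)
  step 12: ref 6 -> FAULT, evict 5, frames=[6,1,4] (faults so far: 8)
  step 13: ref 5 -> FAULT, evict 4, frames=[6,1,5] (faults so far: 9)
  LRU total faults: 9
--- Optimal ---
  step 0: ref 3 -> FAULT, frames=[3,-,-] (faults so far: 1)
  step 1: ref 3 -> HIT, frames=[3,-,-] (faults so far: 1)
  step 2: ref 6 -> FAULT, frames=[3,6,-] (faults so far: 2)
  step 3: ref 2 -> FAULT, frames=[3,6,2] (faults so far: 3)
  step 4: ref 5 -> FAULT, evict 2, frames=[3,6,5] (faults so far: 4)
  step 5: ref 5 -> HIT, frames=[3,6,5] (faults so far: 4)
  step 6: ref 3 -> HIT, frames=[3,6,5] (faults so far: 4)
  step 7: ref 4 -> FAULT, evict 6, frames=[3,4,5] (faults so far: 5)
  step 8: ref 3 -> HIT, frames=[3,4,5] (faults so far: 5)
  step 9: ref 5 -> HIT, frames=[3,4,5] (faults so far: 5)
  step 10: ref 4 -> HIT, frames=[3,4,5] (faults so far: 5)
  step 11: ref 1 -> FAULT, evict 3, frames=[1,4,5] (faults so far: 6)
  step 12: ref 6 -> FAULT, evict 1, frames=[6,4,5] (faults so far: 7)
  step 13: ref 5 -> HIT, frames=[6,4,5] (faults so far: 7)
  Optimal total faults: 7

Answer: 9 9 7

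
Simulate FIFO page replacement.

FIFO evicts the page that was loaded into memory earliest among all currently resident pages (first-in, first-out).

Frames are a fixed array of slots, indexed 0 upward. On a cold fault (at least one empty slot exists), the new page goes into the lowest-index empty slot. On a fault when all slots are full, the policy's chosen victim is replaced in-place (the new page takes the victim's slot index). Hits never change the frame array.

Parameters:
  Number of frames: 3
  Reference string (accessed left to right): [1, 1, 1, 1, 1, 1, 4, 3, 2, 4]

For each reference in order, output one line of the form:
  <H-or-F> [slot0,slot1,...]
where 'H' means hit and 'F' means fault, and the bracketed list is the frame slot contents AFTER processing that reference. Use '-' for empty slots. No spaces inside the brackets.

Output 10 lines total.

F [1,-,-]
H [1,-,-]
H [1,-,-]
H [1,-,-]
H [1,-,-]
H [1,-,-]
F [1,4,-]
F [1,4,3]
F [2,4,3]
H [2,4,3]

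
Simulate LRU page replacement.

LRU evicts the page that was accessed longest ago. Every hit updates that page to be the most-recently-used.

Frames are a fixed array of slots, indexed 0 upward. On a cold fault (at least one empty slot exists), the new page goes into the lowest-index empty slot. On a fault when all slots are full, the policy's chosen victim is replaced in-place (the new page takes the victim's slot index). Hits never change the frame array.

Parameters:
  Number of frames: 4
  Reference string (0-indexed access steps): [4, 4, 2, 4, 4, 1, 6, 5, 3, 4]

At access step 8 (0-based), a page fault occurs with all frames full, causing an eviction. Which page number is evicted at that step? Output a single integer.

Answer: 4

Derivation:
Step 0: ref 4 -> FAULT, frames=[4,-,-,-]
Step 1: ref 4 -> HIT, frames=[4,-,-,-]
Step 2: ref 2 -> FAULT, frames=[4,2,-,-]
Step 3: ref 4 -> HIT, frames=[4,2,-,-]
Step 4: ref 4 -> HIT, frames=[4,2,-,-]
Step 5: ref 1 -> FAULT, frames=[4,2,1,-]
Step 6: ref 6 -> FAULT, frames=[4,2,1,6]
Step 7: ref 5 -> FAULT, evict 2, frames=[4,5,1,6]
Step 8: ref 3 -> FAULT, evict 4, frames=[3,5,1,6]
At step 8: evicted page 4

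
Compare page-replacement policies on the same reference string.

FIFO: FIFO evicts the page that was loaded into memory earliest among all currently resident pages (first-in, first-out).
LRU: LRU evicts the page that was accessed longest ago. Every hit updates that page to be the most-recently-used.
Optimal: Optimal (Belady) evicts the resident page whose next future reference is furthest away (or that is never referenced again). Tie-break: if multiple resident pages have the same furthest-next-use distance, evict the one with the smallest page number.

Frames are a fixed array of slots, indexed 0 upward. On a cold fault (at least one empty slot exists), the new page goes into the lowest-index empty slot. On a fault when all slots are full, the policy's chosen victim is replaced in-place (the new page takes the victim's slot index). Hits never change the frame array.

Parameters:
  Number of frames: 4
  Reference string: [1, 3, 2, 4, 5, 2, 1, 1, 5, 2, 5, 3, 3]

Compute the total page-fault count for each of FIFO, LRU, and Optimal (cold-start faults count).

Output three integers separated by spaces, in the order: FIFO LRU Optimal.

Answer: 7 7 5

Derivation:
--- FIFO ---
  step 0: ref 1 -> FAULT, frames=[1,-,-,-] (faults so far: 1)
  step 1: ref 3 -> FAULT, frames=[1,3,-,-] (faults so far: 2)
  step 2: ref 2 -> FAULT, frames=[1,3,2,-] (faults so far: 3)
  step 3: ref 4 -> FAULT, frames=[1,3,2,4] (faults so far: 4)
  step 4: ref 5 -> FAULT, evict 1, frames=[5,3,2,4] (faults so far: 5)
  step 5: ref 2 -> HIT, frames=[5,3,2,4] (faults so far: 5)
  step 6: ref 1 -> FAULT, evict 3, frames=[5,1,2,4] (faults so far: 6)
  step 7: ref 1 -> HIT, frames=[5,1,2,4] (faults so far: 6)
  step 8: ref 5 -> HIT, frames=[5,1,2,4] (faults so far: 6)
  step 9: ref 2 -> HIT, frames=[5,1,2,4] (faults so far: 6)
  step 10: ref 5 -> HIT, frames=[5,1,2,4] (faults so far: 6)
  step 11: ref 3 -> FAULT, evict 2, frames=[5,1,3,4] (faults so far: 7)
  step 12: ref 3 -> HIT, frames=[5,1,3,4] (faults so far: 7)
  FIFO total faults: 7
--- LRU ---
  step 0: ref 1 -> FAULT, frames=[1,-,-,-] (faults so far: 1)
  step 1: ref 3 -> FAULT, frames=[1,3,-,-] (faults so far: 2)
  step 2: ref 2 -> FAULT, frames=[1,3,2,-] (faults so far: 3)
  step 3: ref 4 -> FAULT, frames=[1,3,2,4] (faults so far: 4)
  step 4: ref 5 -> FAULT, evict 1, frames=[5,3,2,4] (faults so far: 5)
  step 5: ref 2 -> HIT, frames=[5,3,2,4] (faults so far: 5)
  step 6: ref 1 -> FAULT, evict 3, frames=[5,1,2,4] (faults so far: 6)
  step 7: ref 1 -> HIT, frames=[5,1,2,4] (faults so far: 6)
  step 8: ref 5 -> HIT, frames=[5,1,2,4] (faults so far: 6)
  step 9: ref 2 -> HIT, frames=[5,1,2,4] (faults so far: 6)
  step 10: ref 5 -> HIT, frames=[5,1,2,4] (faults so far: 6)
  step 11: ref 3 -> FAULT, evict 4, frames=[5,1,2,3] (faults so far: 7)
  step 12: ref 3 -> HIT, frames=[5,1,2,3] (faults so far: 7)
  LRU total faults: 7
--- Optimal ---
  step 0: ref 1 -> FAULT, frames=[1,-,-,-] (faults so far: 1)
  step 1: ref 3 -> FAULT, frames=[1,3,-,-] (faults so far: 2)
  step 2: ref 2 -> FAULT, frames=[1,3,2,-] (faults so far: 3)
  step 3: ref 4 -> FAULT, frames=[1,3,2,4] (faults so far: 4)
  step 4: ref 5 -> FAULT, evict 4, frames=[1,3,2,5] (faults so far: 5)
  step 5: ref 2 -> HIT, frames=[1,3,2,5] (faults so far: 5)
  step 6: ref 1 -> HIT, frames=[1,3,2,5] (faults so far: 5)
  step 7: ref 1 -> HIT, frames=[1,3,2,5] (faults so far: 5)
  step 8: ref 5 -> HIT, frames=[1,3,2,5] (faults so far: 5)
  step 9: ref 2 -> HIT, frames=[1,3,2,5] (faults so far: 5)
  step 10: ref 5 -> HIT, frames=[1,3,2,5] (faults so far: 5)
  step 11: ref 3 -> HIT, frames=[1,3,2,5] (faults so far: 5)
  step 12: ref 3 -> HIT, frames=[1,3,2,5] (faults so far: 5)
  Optimal total faults: 5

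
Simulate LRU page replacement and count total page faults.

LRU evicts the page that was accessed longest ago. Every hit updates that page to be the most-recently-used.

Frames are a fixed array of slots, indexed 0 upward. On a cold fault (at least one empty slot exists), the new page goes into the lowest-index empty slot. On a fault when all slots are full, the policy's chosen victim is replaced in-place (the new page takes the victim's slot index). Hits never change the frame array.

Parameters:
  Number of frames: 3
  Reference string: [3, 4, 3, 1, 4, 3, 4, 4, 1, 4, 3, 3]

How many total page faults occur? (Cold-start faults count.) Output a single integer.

Answer: 3

Derivation:
Step 0: ref 3 → FAULT, frames=[3,-,-]
Step 1: ref 4 → FAULT, frames=[3,4,-]
Step 2: ref 3 → HIT, frames=[3,4,-]
Step 3: ref 1 → FAULT, frames=[3,4,1]
Step 4: ref 4 → HIT, frames=[3,4,1]
Step 5: ref 3 → HIT, frames=[3,4,1]
Step 6: ref 4 → HIT, frames=[3,4,1]
Step 7: ref 4 → HIT, frames=[3,4,1]
Step 8: ref 1 → HIT, frames=[3,4,1]
Step 9: ref 4 → HIT, frames=[3,4,1]
Step 10: ref 3 → HIT, frames=[3,4,1]
Step 11: ref 3 → HIT, frames=[3,4,1]
Total faults: 3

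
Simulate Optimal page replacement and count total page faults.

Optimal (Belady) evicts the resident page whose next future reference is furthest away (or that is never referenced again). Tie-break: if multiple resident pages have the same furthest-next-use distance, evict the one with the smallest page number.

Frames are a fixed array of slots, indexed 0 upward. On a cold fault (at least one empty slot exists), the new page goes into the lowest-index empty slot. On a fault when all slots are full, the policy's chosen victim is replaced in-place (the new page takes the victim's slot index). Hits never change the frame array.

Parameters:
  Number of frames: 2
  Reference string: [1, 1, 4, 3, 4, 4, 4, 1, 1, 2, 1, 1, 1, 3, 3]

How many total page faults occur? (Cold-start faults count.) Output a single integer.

Step 0: ref 1 → FAULT, frames=[1,-]
Step 1: ref 1 → HIT, frames=[1,-]
Step 2: ref 4 → FAULT, frames=[1,4]
Step 3: ref 3 → FAULT (evict 1), frames=[3,4]
Step 4: ref 4 → HIT, frames=[3,4]
Step 5: ref 4 → HIT, frames=[3,4]
Step 6: ref 4 → HIT, frames=[3,4]
Step 7: ref 1 → FAULT (evict 4), frames=[3,1]
Step 8: ref 1 → HIT, frames=[3,1]
Step 9: ref 2 → FAULT (evict 3), frames=[2,1]
Step 10: ref 1 → HIT, frames=[2,1]
Step 11: ref 1 → HIT, frames=[2,1]
Step 12: ref 1 → HIT, frames=[2,1]
Step 13: ref 3 → FAULT (evict 1), frames=[2,3]
Step 14: ref 3 → HIT, frames=[2,3]
Total faults: 6

Answer: 6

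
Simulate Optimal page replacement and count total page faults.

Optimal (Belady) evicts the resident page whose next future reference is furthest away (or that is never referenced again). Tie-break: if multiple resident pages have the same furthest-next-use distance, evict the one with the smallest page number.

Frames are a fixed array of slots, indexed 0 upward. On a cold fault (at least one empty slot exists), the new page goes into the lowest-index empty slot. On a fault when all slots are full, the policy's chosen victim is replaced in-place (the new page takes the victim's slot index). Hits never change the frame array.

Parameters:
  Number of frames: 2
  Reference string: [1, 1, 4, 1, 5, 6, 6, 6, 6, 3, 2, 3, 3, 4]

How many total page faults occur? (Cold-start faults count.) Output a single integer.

Step 0: ref 1 → FAULT, frames=[1,-]
Step 1: ref 1 → HIT, frames=[1,-]
Step 2: ref 4 → FAULT, frames=[1,4]
Step 3: ref 1 → HIT, frames=[1,4]
Step 4: ref 5 → FAULT (evict 1), frames=[5,4]
Step 5: ref 6 → FAULT (evict 5), frames=[6,4]
Step 6: ref 6 → HIT, frames=[6,4]
Step 7: ref 6 → HIT, frames=[6,4]
Step 8: ref 6 → HIT, frames=[6,4]
Step 9: ref 3 → FAULT (evict 6), frames=[3,4]
Step 10: ref 2 → FAULT (evict 4), frames=[3,2]
Step 11: ref 3 → HIT, frames=[3,2]
Step 12: ref 3 → HIT, frames=[3,2]
Step 13: ref 4 → FAULT (evict 2), frames=[3,4]
Total faults: 7

Answer: 7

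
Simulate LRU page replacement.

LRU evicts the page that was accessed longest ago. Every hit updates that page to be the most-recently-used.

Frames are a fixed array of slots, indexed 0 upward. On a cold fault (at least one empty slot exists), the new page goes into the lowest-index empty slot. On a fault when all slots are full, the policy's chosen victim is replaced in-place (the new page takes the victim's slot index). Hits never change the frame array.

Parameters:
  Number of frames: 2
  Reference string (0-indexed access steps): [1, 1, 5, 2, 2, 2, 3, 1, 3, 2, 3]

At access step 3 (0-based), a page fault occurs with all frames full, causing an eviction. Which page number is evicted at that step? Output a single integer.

Answer: 1

Derivation:
Step 0: ref 1 -> FAULT, frames=[1,-]
Step 1: ref 1 -> HIT, frames=[1,-]
Step 2: ref 5 -> FAULT, frames=[1,5]
Step 3: ref 2 -> FAULT, evict 1, frames=[2,5]
At step 3: evicted page 1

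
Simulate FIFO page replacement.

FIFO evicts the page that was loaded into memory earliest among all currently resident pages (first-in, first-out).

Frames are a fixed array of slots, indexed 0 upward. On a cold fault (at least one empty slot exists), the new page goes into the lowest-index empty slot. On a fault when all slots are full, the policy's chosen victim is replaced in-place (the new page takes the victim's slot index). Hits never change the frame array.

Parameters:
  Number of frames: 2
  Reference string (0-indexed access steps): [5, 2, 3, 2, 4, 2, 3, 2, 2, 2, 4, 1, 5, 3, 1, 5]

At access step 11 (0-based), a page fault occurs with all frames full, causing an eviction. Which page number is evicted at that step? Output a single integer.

Answer: 3

Derivation:
Step 0: ref 5 -> FAULT, frames=[5,-]
Step 1: ref 2 -> FAULT, frames=[5,2]
Step 2: ref 3 -> FAULT, evict 5, frames=[3,2]
Step 3: ref 2 -> HIT, frames=[3,2]
Step 4: ref 4 -> FAULT, evict 2, frames=[3,4]
Step 5: ref 2 -> FAULT, evict 3, frames=[2,4]
Step 6: ref 3 -> FAULT, evict 4, frames=[2,3]
Step 7: ref 2 -> HIT, frames=[2,3]
Step 8: ref 2 -> HIT, frames=[2,3]
Step 9: ref 2 -> HIT, frames=[2,3]
Step 10: ref 4 -> FAULT, evict 2, frames=[4,3]
Step 11: ref 1 -> FAULT, evict 3, frames=[4,1]
At step 11: evicted page 3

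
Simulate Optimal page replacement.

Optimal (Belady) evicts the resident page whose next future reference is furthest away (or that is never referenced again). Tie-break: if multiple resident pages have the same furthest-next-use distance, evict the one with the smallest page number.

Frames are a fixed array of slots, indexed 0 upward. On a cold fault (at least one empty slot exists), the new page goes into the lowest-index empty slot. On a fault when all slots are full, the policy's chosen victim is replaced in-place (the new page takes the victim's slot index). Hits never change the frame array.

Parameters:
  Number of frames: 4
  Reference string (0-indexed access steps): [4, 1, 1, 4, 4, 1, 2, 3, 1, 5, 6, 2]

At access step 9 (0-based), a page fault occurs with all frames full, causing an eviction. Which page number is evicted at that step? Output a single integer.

Answer: 1

Derivation:
Step 0: ref 4 -> FAULT, frames=[4,-,-,-]
Step 1: ref 1 -> FAULT, frames=[4,1,-,-]
Step 2: ref 1 -> HIT, frames=[4,1,-,-]
Step 3: ref 4 -> HIT, frames=[4,1,-,-]
Step 4: ref 4 -> HIT, frames=[4,1,-,-]
Step 5: ref 1 -> HIT, frames=[4,1,-,-]
Step 6: ref 2 -> FAULT, frames=[4,1,2,-]
Step 7: ref 3 -> FAULT, frames=[4,1,2,3]
Step 8: ref 1 -> HIT, frames=[4,1,2,3]
Step 9: ref 5 -> FAULT, evict 1, frames=[4,5,2,3]
At step 9: evicted page 1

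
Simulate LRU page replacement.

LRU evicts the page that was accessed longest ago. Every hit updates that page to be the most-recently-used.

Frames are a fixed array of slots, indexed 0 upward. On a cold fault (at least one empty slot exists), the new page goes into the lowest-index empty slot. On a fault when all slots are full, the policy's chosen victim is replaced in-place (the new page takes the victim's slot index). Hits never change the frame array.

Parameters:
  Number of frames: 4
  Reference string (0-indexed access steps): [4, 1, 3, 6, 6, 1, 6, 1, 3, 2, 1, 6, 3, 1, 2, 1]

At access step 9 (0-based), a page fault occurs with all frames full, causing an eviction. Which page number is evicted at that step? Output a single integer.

Answer: 4

Derivation:
Step 0: ref 4 -> FAULT, frames=[4,-,-,-]
Step 1: ref 1 -> FAULT, frames=[4,1,-,-]
Step 2: ref 3 -> FAULT, frames=[4,1,3,-]
Step 3: ref 6 -> FAULT, frames=[4,1,3,6]
Step 4: ref 6 -> HIT, frames=[4,1,3,6]
Step 5: ref 1 -> HIT, frames=[4,1,3,6]
Step 6: ref 6 -> HIT, frames=[4,1,3,6]
Step 7: ref 1 -> HIT, frames=[4,1,3,6]
Step 8: ref 3 -> HIT, frames=[4,1,3,6]
Step 9: ref 2 -> FAULT, evict 4, frames=[2,1,3,6]
At step 9: evicted page 4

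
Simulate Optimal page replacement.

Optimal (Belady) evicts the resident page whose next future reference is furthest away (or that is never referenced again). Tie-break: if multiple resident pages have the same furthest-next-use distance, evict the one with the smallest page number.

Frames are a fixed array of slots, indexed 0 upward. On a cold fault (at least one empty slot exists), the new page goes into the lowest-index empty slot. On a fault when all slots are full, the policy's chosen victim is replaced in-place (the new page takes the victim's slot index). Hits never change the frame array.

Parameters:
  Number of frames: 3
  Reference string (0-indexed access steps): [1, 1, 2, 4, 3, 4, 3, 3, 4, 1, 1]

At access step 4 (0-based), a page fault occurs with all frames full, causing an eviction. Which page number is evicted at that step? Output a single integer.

Step 0: ref 1 -> FAULT, frames=[1,-,-]
Step 1: ref 1 -> HIT, frames=[1,-,-]
Step 2: ref 2 -> FAULT, frames=[1,2,-]
Step 3: ref 4 -> FAULT, frames=[1,2,4]
Step 4: ref 3 -> FAULT, evict 2, frames=[1,3,4]
At step 4: evicted page 2

Answer: 2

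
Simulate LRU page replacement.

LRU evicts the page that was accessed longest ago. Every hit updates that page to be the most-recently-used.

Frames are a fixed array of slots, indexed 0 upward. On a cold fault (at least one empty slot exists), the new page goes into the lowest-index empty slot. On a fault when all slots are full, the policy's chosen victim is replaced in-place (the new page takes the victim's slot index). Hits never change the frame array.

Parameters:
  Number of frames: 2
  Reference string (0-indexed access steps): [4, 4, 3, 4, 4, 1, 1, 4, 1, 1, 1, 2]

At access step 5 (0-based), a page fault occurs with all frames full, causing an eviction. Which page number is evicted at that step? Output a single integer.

Answer: 3

Derivation:
Step 0: ref 4 -> FAULT, frames=[4,-]
Step 1: ref 4 -> HIT, frames=[4,-]
Step 2: ref 3 -> FAULT, frames=[4,3]
Step 3: ref 4 -> HIT, frames=[4,3]
Step 4: ref 4 -> HIT, frames=[4,3]
Step 5: ref 1 -> FAULT, evict 3, frames=[4,1]
At step 5: evicted page 3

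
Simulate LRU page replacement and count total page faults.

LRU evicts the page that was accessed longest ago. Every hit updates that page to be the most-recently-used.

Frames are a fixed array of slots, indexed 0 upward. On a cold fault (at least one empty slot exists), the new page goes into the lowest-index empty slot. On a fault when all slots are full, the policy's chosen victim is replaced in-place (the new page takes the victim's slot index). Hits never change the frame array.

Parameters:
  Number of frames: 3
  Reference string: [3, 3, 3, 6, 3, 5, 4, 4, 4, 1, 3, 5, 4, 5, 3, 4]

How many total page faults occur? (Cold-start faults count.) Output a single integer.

Answer: 8

Derivation:
Step 0: ref 3 → FAULT, frames=[3,-,-]
Step 1: ref 3 → HIT, frames=[3,-,-]
Step 2: ref 3 → HIT, frames=[3,-,-]
Step 3: ref 6 → FAULT, frames=[3,6,-]
Step 4: ref 3 → HIT, frames=[3,6,-]
Step 5: ref 5 → FAULT, frames=[3,6,5]
Step 6: ref 4 → FAULT (evict 6), frames=[3,4,5]
Step 7: ref 4 → HIT, frames=[3,4,5]
Step 8: ref 4 → HIT, frames=[3,4,5]
Step 9: ref 1 → FAULT (evict 3), frames=[1,4,5]
Step 10: ref 3 → FAULT (evict 5), frames=[1,4,3]
Step 11: ref 5 → FAULT (evict 4), frames=[1,5,3]
Step 12: ref 4 → FAULT (evict 1), frames=[4,5,3]
Step 13: ref 5 → HIT, frames=[4,5,3]
Step 14: ref 3 → HIT, frames=[4,5,3]
Step 15: ref 4 → HIT, frames=[4,5,3]
Total faults: 8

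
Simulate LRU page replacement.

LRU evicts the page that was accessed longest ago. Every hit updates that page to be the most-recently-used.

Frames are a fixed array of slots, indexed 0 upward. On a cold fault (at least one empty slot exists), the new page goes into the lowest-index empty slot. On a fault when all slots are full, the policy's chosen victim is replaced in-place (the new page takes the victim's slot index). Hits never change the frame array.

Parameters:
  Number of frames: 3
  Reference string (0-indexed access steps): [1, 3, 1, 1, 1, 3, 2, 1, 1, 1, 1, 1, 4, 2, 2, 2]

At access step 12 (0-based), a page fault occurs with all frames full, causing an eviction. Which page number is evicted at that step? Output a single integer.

Answer: 3

Derivation:
Step 0: ref 1 -> FAULT, frames=[1,-,-]
Step 1: ref 3 -> FAULT, frames=[1,3,-]
Step 2: ref 1 -> HIT, frames=[1,3,-]
Step 3: ref 1 -> HIT, frames=[1,3,-]
Step 4: ref 1 -> HIT, frames=[1,3,-]
Step 5: ref 3 -> HIT, frames=[1,3,-]
Step 6: ref 2 -> FAULT, frames=[1,3,2]
Step 7: ref 1 -> HIT, frames=[1,3,2]
Step 8: ref 1 -> HIT, frames=[1,3,2]
Step 9: ref 1 -> HIT, frames=[1,3,2]
Step 10: ref 1 -> HIT, frames=[1,3,2]
Step 11: ref 1 -> HIT, frames=[1,3,2]
Step 12: ref 4 -> FAULT, evict 3, frames=[1,4,2]
At step 12: evicted page 3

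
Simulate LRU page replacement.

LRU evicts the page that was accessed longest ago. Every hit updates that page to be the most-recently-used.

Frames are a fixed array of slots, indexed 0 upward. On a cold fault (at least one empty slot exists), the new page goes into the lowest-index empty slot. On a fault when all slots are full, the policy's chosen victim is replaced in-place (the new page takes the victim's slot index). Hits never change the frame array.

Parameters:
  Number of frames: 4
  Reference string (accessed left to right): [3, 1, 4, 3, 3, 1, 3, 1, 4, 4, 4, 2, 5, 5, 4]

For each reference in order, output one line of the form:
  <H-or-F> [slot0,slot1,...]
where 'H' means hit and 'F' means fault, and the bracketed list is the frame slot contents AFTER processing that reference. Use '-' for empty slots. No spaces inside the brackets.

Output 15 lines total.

F [3,-,-,-]
F [3,1,-,-]
F [3,1,4,-]
H [3,1,4,-]
H [3,1,4,-]
H [3,1,4,-]
H [3,1,4,-]
H [3,1,4,-]
H [3,1,4,-]
H [3,1,4,-]
H [3,1,4,-]
F [3,1,4,2]
F [5,1,4,2]
H [5,1,4,2]
H [5,1,4,2]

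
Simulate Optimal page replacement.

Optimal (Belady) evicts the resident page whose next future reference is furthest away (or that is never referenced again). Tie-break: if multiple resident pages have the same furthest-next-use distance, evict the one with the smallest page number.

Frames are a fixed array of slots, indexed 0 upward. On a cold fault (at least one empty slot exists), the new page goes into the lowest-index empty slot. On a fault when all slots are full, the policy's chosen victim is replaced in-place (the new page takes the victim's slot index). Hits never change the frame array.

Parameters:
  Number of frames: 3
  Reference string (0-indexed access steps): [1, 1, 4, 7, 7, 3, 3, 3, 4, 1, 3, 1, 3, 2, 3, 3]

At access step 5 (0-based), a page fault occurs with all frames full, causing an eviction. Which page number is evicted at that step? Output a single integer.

Step 0: ref 1 -> FAULT, frames=[1,-,-]
Step 1: ref 1 -> HIT, frames=[1,-,-]
Step 2: ref 4 -> FAULT, frames=[1,4,-]
Step 3: ref 7 -> FAULT, frames=[1,4,7]
Step 4: ref 7 -> HIT, frames=[1,4,7]
Step 5: ref 3 -> FAULT, evict 7, frames=[1,4,3]
At step 5: evicted page 7

Answer: 7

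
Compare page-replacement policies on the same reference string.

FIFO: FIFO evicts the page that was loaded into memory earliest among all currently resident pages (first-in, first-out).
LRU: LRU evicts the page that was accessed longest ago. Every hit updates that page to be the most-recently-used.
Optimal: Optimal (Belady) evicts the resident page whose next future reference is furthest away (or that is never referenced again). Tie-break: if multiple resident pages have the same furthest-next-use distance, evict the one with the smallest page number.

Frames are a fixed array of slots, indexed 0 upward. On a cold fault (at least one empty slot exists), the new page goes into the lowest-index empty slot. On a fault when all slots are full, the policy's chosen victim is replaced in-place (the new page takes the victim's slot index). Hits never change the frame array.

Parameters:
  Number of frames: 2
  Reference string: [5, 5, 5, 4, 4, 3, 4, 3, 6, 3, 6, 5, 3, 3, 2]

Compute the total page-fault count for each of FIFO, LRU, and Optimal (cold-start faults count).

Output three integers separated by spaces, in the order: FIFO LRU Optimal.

--- FIFO ---
  step 0: ref 5 -> FAULT, frames=[5,-] (faults so far: 1)
  step 1: ref 5 -> HIT, frames=[5,-] (faults so far: 1)
  step 2: ref 5 -> HIT, frames=[5,-] (faults so far: 1)
  step 3: ref 4 -> FAULT, frames=[5,4] (faults so far: 2)
  step 4: ref 4 -> HIT, frames=[5,4] (faults so far: 2)
  step 5: ref 3 -> FAULT, evict 5, frames=[3,4] (faults so far: 3)
  step 6: ref 4 -> HIT, frames=[3,4] (faults so far: 3)
  step 7: ref 3 -> HIT, frames=[3,4] (faults so far: 3)
  step 8: ref 6 -> FAULT, evict 4, frames=[3,6] (faults so far: 4)
  step 9: ref 3 -> HIT, frames=[3,6] (faults so far: 4)
  step 10: ref 6 -> HIT, frames=[3,6] (faults so far: 4)
  step 11: ref 5 -> FAULT, evict 3, frames=[5,6] (faults so far: 5)
  step 12: ref 3 -> FAULT, evict 6, frames=[5,3] (faults so far: 6)
  step 13: ref 3 -> HIT, frames=[5,3] (faults so far: 6)
  step 14: ref 2 -> FAULT, evict 5, frames=[2,3] (faults so far: 7)
  FIFO total faults: 7
--- LRU ---
  step 0: ref 5 -> FAULT, frames=[5,-] (faults so far: 1)
  step 1: ref 5 -> HIT, frames=[5,-] (faults so far: 1)
  step 2: ref 5 -> HIT, frames=[5,-] (faults so far: 1)
  step 3: ref 4 -> FAULT, frames=[5,4] (faults so far: 2)
  step 4: ref 4 -> HIT, frames=[5,4] (faults so far: 2)
  step 5: ref 3 -> FAULT, evict 5, frames=[3,4] (faults so far: 3)
  step 6: ref 4 -> HIT, frames=[3,4] (faults so far: 3)
  step 7: ref 3 -> HIT, frames=[3,4] (faults so far: 3)
  step 8: ref 6 -> FAULT, evict 4, frames=[3,6] (faults so far: 4)
  step 9: ref 3 -> HIT, frames=[3,6] (faults so far: 4)
  step 10: ref 6 -> HIT, frames=[3,6] (faults so far: 4)
  step 11: ref 5 -> FAULT, evict 3, frames=[5,6] (faults so far: 5)
  step 12: ref 3 -> FAULT, evict 6, frames=[5,3] (faults so far: 6)
  step 13: ref 3 -> HIT, frames=[5,3] (faults so far: 6)
  step 14: ref 2 -> FAULT, evict 5, frames=[2,3] (faults so far: 7)
  LRU total faults: 7
--- Optimal ---
  step 0: ref 5 -> FAULT, frames=[5,-] (faults so far: 1)
  step 1: ref 5 -> HIT, frames=[5,-] (faults so far: 1)
  step 2: ref 5 -> HIT, frames=[5,-] (faults so far: 1)
  step 3: ref 4 -> FAULT, frames=[5,4] (faults so far: 2)
  step 4: ref 4 -> HIT, frames=[5,4] (faults so far: 2)
  step 5: ref 3 -> FAULT, evict 5, frames=[3,4] (faults so far: 3)
  step 6: ref 4 -> HIT, frames=[3,4] (faults so far: 3)
  step 7: ref 3 -> HIT, frames=[3,4] (faults so far: 3)
  step 8: ref 6 -> FAULT, evict 4, frames=[3,6] (faults so far: 4)
  step 9: ref 3 -> HIT, frames=[3,6] (faults so far: 4)
  step 10: ref 6 -> HIT, frames=[3,6] (faults so far: 4)
  step 11: ref 5 -> FAULT, evict 6, frames=[3,5] (faults so far: 5)
  step 12: ref 3 -> HIT, frames=[3,5] (faults so far: 5)
  step 13: ref 3 -> HIT, frames=[3,5] (faults so far: 5)
  step 14: ref 2 -> FAULT, evict 3, frames=[2,5] (faults so far: 6)
  Optimal total faults: 6

Answer: 7 7 6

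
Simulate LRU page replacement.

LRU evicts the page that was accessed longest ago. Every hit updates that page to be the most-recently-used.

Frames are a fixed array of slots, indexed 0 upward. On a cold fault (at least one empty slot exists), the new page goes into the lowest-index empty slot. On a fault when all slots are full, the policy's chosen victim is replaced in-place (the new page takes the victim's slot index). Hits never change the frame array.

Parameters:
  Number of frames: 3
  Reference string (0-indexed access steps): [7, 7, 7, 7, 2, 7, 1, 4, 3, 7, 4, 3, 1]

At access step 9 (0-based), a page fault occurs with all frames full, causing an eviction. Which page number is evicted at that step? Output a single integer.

Answer: 1

Derivation:
Step 0: ref 7 -> FAULT, frames=[7,-,-]
Step 1: ref 7 -> HIT, frames=[7,-,-]
Step 2: ref 7 -> HIT, frames=[7,-,-]
Step 3: ref 7 -> HIT, frames=[7,-,-]
Step 4: ref 2 -> FAULT, frames=[7,2,-]
Step 5: ref 7 -> HIT, frames=[7,2,-]
Step 6: ref 1 -> FAULT, frames=[7,2,1]
Step 7: ref 4 -> FAULT, evict 2, frames=[7,4,1]
Step 8: ref 3 -> FAULT, evict 7, frames=[3,4,1]
Step 9: ref 7 -> FAULT, evict 1, frames=[3,4,7]
At step 9: evicted page 1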